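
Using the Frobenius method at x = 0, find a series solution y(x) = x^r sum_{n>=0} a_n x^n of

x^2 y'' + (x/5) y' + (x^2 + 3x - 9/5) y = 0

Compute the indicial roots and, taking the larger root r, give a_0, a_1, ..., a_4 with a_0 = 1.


Write in Frobenius form y'' + (p(x)/x) y' + (q(x)/x^2) y = 0:
  p(x) = 1/5,  q(x) = x^2 + 3x - 9/5.
Indicial equation: r(r-1) + (1/5) r + (-9/5) = 0 -> roots r_1 = 9/5, r_2 = -1.
Take r = r_1 = 9/5. Let y(x) = x^r sum_{n>=0} a_n x^n with a_0 = 1.
Substitute y = x^r sum a_n x^n and match x^{r+n}. The recurrence is
  D(n) a_n + 3 a_{n-1} + 1 a_{n-2} = 0,  where D(n) = (r+n)(r+n-1) + (1/5)(r+n) + (-9/5).
  a_n = [-3 a_{n-1} - 1 a_{n-2}] / D(n).
Since the indicial polynomial factors as (r - r_1)(r - r_2), D(n) = (r_1 + n - r_1)(r_1 + n - r_2) = n(n + 14/5).
Evaluating step by step (a_0 = 1):
  n = 1: D(1) = 1(1 + 14/5) = 19/5; numerator = -3(1) = -3; a_1 = (-3)/(19/5) = -15/19
  n = 2: D(2) = 2(2 + 14/5) = 48/5; numerator = -3(-15/19) - 1(1) = 26/19; a_2 = (26/19)/(48/5) = 65/456
  n = 3: D(3) = 3(3 + 14/5) = 87/5; numerator = -3(65/456) - 1(-15/19) = 55/152; a_3 = (55/152)/(87/5) = 275/13224
  n = 4: D(4) = 4(4 + 14/5) = 136/5; numerator = -3(275/13224) - 1(65/456) = -1355/6612; a_4 = (-1355/6612)/(136/5) = -6775/899232

r = 9/5; a_0 = 1; a_1 = -15/19; a_2 = 65/456; a_3 = 275/13224; a_4 = -6775/899232


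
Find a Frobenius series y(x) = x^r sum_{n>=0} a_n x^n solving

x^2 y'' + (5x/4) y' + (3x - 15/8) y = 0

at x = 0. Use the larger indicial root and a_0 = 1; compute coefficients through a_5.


Write in Frobenius form y'' + (p(x)/x) y' + (q(x)/x^2) y = 0:
  p(x) = 5/4,  q(x) = 3x - 15/8.
Indicial equation: r(r-1) + (5/4) r + (-15/8) = 0 -> roots r_1 = 5/4, r_2 = -3/2.
Take r = r_1 = 5/4. Let y(x) = x^r sum_{n>=0} a_n x^n with a_0 = 1.
Substitute y = x^r sum a_n x^n and match x^{r+n}. The recurrence is
  D(n) a_n + 3 a_{n-1} = 0,  where D(n) = (r+n)(r+n-1) + (5/4)(r+n) + (-15/8).
  a_n = -3 / D(n) * a_{n-1}.
Since the indicial polynomial factors as (r - r_1)(r - r_2), D(n) = (r_1 + n - r_1)(r_1 + n - r_2) = n(n + 11/4).
Evaluating step by step (a_0 = 1):
  n = 1: D(1) = 1(1 + 11/4) = 15/4; numerator = -3(1) = -3; a_1 = (-3)/(15/4) = -4/5
  n = 2: D(2) = 2(2 + 11/4) = 19/2; numerator = -3(-4/5) = 12/5; a_2 = (12/5)/(19/2) = 24/95
  n = 3: D(3) = 3(3 + 11/4) = 69/4; numerator = -3(24/95) = -72/95; a_3 = (-72/95)/(69/4) = -96/2185
  n = 4: D(4) = 4(4 + 11/4) = 27; numerator = -3(-96/2185) = 288/2185; a_4 = (288/2185)/(27) = 32/6555
  n = 5: D(5) = 5(5 + 11/4) = 155/4; numerator = -3(32/6555) = -32/2185; a_5 = (-32/2185)/(155/4) = -128/338675

r = 5/4; a_0 = 1; a_1 = -4/5; a_2 = 24/95; a_3 = -96/2185; a_4 = 32/6555; a_5 = -128/338675


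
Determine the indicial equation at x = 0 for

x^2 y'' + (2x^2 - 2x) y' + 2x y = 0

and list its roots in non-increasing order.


Divide by x^2 to reach normal form y'' + P_1(x) y' + P_2(x) y = 0 with P_1(x) = 2 - 2/x and P_2(x) = 2/x.
x = 0 is a singular point because the y'-coefficient 2 - 2/x has a pole at x = 0 and the y-coefficient 2/x has a pole at x = 0.
It is a regular singular point because x P_1(x) = p(x) = 2x - 2 and x^2 P_2(x) = q(x) = 2x are polynomials, hence analytic at x = 0.
p(0) = -2,  q(0) = 0.
Indicial equation: r(r-1) + p(0) r + q(0) = 0, i.e. r^2 + (p(0) - 1) r + q(0) = 0, i.e. r^2 - 3 r = 0.
Discriminant: (-3)^2 - 4(0) = 9, so r = (3 ± 3)/2.
Solving: r_1 = 3, r_2 = 0.

indicial: r^2 - 3 r = 0; roots r_1 = 3, r_2 = 0


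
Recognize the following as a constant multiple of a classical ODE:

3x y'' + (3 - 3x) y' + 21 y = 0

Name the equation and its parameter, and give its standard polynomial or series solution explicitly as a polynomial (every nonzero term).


All three coefficients share the factor 3; dividing through by 3 gives  x y'' + (1 - x) y' + 7 y = 0.
This matches the Laguerre equation x y'' + (1 - x) y' + n y = 0 with n = 7; the polynomial solution is L_7(x).
With y = sum_k a_k x^k, matching x^k gives (k+1)k a_{k+1} + (k+1) a_{k+1} - k a_k + n a_k = 0, i.e. (k+1)^2 a_{k+1} = (k - n) a_k = (k - 7) a_k. The right side vanishes at k = 7, so the series terminates at degree 7.
Standard normalization L_n(0) = 1 gives a_0 = 1. Work upward with a_{k+1} = (k - 7) a_k / (k+1)^2:
  a_1 = (0 - 7)(1) / 1^2 = -7/1 = -7
  a_2 = (1 - 7)(-7) / 2^2 = 42/4 = 21/2
  a_3 = (2 - 7)(21/2) / 3^2 = (-105/2)/9 = -35/6
  a_4 = (3 - 7)(-35/6) / 4^2 = (70/3)/16 = 35/24
  a_5 = (4 - 7)(35/24) / 5^2 = (-35/8)/25 = -7/40
  a_6 = (5 - 7)(-7/40) / 6^2 = (7/20)/36 = 7/720
  a_7 = (6 - 7)(7/720) / 7^2 = (-7/720)/49 = -1/5040
Hence L_7(x) = -x^7/5040 + 7 x^6/720 - 7 x^5/40 + 35 x^4/24 - 35 x^3/6 + 21 x^2/2 - 7 x + 1.

L_7(x); series = -x^7/5040 + 7 x^6/720 - 7 x^5/40 + 35 x^4/24 - 35 x^3/6 + 21 x^2/2 - 7 x + 1


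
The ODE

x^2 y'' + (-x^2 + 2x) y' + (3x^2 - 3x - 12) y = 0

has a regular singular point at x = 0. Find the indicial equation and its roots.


Divide by x^2 to reach normal form y'' + P_1(x) y' + P_2(x) y = 0 with P_1(x) = -1 + 2/x and P_2(x) = 3 - 3/x - 12/x^2.
x = 0 is a singular point because the y'-coefficient -1 + 2/x has a pole at x = 0 and the y-coefficient 3 - 3/x - 12/x^2 has a pole at x = 0.
It is a regular singular point because x P_1(x) = p(x) = 2 - x and x^2 P_2(x) = q(x) = 3x^2 - 3x - 12 are polynomials, hence analytic at x = 0.
p(0) = 2,  q(0) = -12.
Indicial equation: r(r-1) + p(0) r + q(0) = 0, i.e. r^2 + (p(0) - 1) r + q(0) = 0, i.e. r^2 + 1 r - 12 = 0.
Discriminant: (1)^2 - 4(-12) = 49, so r = (-1 ± 7)/2.
Solving: r_1 = 3, r_2 = -4.

indicial: r^2 + 1 r - 12 = 0; roots r_1 = 3, r_2 = -4


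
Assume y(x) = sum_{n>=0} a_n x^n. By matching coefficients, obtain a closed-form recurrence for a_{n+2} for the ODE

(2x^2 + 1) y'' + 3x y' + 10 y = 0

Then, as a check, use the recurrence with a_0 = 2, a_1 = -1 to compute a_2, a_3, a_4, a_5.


Substitute y = sum_n a_n x^n.
(1 + 2 x^2) y'' contributes (n+2)(n+1) a_{n+2} + 2 n(n-1) a_n at x^n.
3 x y'(x) contributes 3 n a_n at x^n.
10 y(x) contributes 10 a_n at x^n.
Matching x^n: (n+2)(n+1) a_{n+2} + (2 n(n-1) + 3 n + 10) a_n = 0.
Thus a_{n+2} = (-2 n(n-1) - 3 n - 10) / ((n+1)(n+2)) * a_n.

Check with a_0 = 2, a_1 = -1 (apply the recurrence for n = 0, 1, 2, 3): a_0 = 2, a_1 = -1, a_2 = -10, a_3 = 13/6, a_4 = 50/3, a_5 = -403/120.

a_(n+2) = (-2 n(n-1) - 3 n - 10) / ((n+1)(n+2)) * a_n; check: a_0 = 2, a_1 = -1, a_2 = -10, a_3 = 13/6, a_4 = 50/3, a_5 = -403/120


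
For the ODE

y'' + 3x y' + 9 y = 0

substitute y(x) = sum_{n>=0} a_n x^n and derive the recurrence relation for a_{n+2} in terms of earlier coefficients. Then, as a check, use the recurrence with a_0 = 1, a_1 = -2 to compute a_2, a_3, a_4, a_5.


Substitute y = sum_n a_n x^n.
y''(x) has coefficient (n+2)(n+1) a_{n+2} at x^n;
3 x y'(x) has coefficient 3 n a_n at x^n (shift);
9 y(x) has coefficient 9 a_n at x^n.
Matching x^n: (n+2)(n+1) a_{n+2} + (3n + 9) a_n = 0.
Thus a_{n+2} = (-3n - 9) / ((n+1)(n+2)) * a_n.

Check with a_0 = 1, a_1 = -2 (apply the recurrence for n = 0, 1, 2, 3): a_0 = 1, a_1 = -2, a_2 = -9/2, a_3 = 4, a_4 = 45/8, a_5 = -18/5.

a_(n+2) = (-3n - 9) / ((n+1)(n+2)) * a_n; check: a_0 = 1, a_1 = -2, a_2 = -9/2, a_3 = 4, a_4 = 45/8, a_5 = -18/5


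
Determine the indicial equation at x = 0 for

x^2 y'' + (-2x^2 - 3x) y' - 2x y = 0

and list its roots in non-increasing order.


Divide by x^2 to reach normal form y'' + P_1(x) y' + P_2(x) y = 0 with P_1(x) = -2 - 3/x and P_2(x) = -2/x.
x = 0 is a singular point because the y'-coefficient -2 - 3/x has a pole at x = 0 and the y-coefficient -2/x has a pole at x = 0.
It is a regular singular point because x P_1(x) = p(x) = -2x - 3 and x^2 P_2(x) = q(x) = -2x are polynomials, hence analytic at x = 0.
p(0) = -3,  q(0) = 0.
Indicial equation: r(r-1) + p(0) r + q(0) = 0, i.e. r^2 + (p(0) - 1) r + q(0) = 0, i.e. r^2 - 4 r = 0.
Discriminant: (-4)^2 - 4(0) = 16, so r = (4 ± 4)/2.
Solving: r_1 = 4, r_2 = 0.

indicial: r^2 - 4 r = 0; roots r_1 = 4, r_2 = 0


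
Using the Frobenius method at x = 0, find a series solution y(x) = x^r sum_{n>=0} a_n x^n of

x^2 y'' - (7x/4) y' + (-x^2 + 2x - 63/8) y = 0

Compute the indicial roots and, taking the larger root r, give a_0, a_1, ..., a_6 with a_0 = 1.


Write in Frobenius form y'' + (p(x)/x) y' + (q(x)/x^2) y = 0:
  p(x) = -7/4,  q(x) = -x^2 + 2x - 63/8.
Indicial equation: r(r-1) + (-7/4) r + (-63/8) = 0 -> roots r_1 = 9/2, r_2 = -7/4.
Take r = r_1 = 9/2. Let y(x) = x^r sum_{n>=0} a_n x^n with a_0 = 1.
Substitute y = x^r sum a_n x^n and match x^{r+n}. The recurrence is
  D(n) a_n + 2 a_{n-1} - 1 a_{n-2} = 0,  where D(n) = (r+n)(r+n-1) + (-7/4)(r+n) + (-63/8).
  a_n = [-2 a_{n-1} + 1 a_{n-2}] / D(n).
Since the indicial polynomial factors as (r - r_1)(r - r_2), D(n) = (r_1 + n - r_1)(r_1 + n - r_2) = n(n + 25/4).
Evaluating step by step (a_0 = 1):
  n = 1: D(1) = 1(1 + 25/4) = 29/4; numerator = -2(1) = -2; a_1 = (-2)/(29/4) = -8/29
  n = 2: D(2) = 2(2 + 25/4) = 33/2; numerator = -2(-8/29) + 1(1) = 45/29; a_2 = (45/29)/(33/2) = 30/319
  n = 3: D(3) = 3(3 + 25/4) = 111/4; numerator = -2(30/319) + 1(-8/29) = -148/319; a_3 = (-148/319)/(111/4) = -16/957
  n = 4: D(4) = 4(4 + 25/4) = 41; numerator = -2(-16/957) + 1(30/319) = 122/957; a_4 = (122/957)/(41) = 122/39237
  n = 5: D(5) = 5(5 + 25/4) = 225/4; numerator = -2(122/39237) + 1(-16/957) = -300/13079; a_5 = (-300/13079)/(225/4) = -16/39237
  n = 6: D(6) = 6(6 + 25/4) = 147/2; numerator = -2(-16/39237) + 1(122/39237) = 14/3567; a_6 = (14/3567)/(147/2) = 4/74907

r = 9/2; a_0 = 1; a_1 = -8/29; a_2 = 30/319; a_3 = -16/957; a_4 = 122/39237; a_5 = -16/39237; a_6 = 4/74907


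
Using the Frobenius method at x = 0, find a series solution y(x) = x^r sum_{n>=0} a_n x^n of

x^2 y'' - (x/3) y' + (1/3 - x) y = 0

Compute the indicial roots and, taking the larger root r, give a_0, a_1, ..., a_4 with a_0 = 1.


Write in Frobenius form y'' + (p(x)/x) y' + (q(x)/x^2) y = 0:
  p(x) = -1/3,  q(x) = 1/3 - x.
Indicial equation: r(r-1) + (-1/3) r + (1/3) = 0 -> roots r_1 = 1, r_2 = 1/3.
Take r = r_1 = 1. Let y(x) = x^r sum_{n>=0} a_n x^n with a_0 = 1.
Substitute y = x^r sum a_n x^n and match x^{r+n}. The recurrence is
  D(n) a_n - 1 a_{n-1} = 0,  where D(n) = (r+n)(r+n-1) + (-1/3)(r+n) + (1/3).
  a_n = 1 / D(n) * a_{n-1}.
Since the indicial polynomial factors as (r - r_1)(r - r_2), D(n) = (r_1 + n - r_1)(r_1 + n - r_2) = n(n + 2/3).
Evaluating step by step (a_0 = 1):
  n = 1: D(1) = 1(1 + 2/3) = 5/3; numerator = 1(1) = 1; a_1 = (1)/(5/3) = 3/5
  n = 2: D(2) = 2(2 + 2/3) = 16/3; numerator = 1(3/5) = 3/5; a_2 = (3/5)/(16/3) = 9/80
  n = 3: D(3) = 3(3 + 2/3) = 11; numerator = 1(9/80) = 9/80; a_3 = (9/80)/(11) = 9/880
  n = 4: D(4) = 4(4 + 2/3) = 56/3; numerator = 1(9/880) = 9/880; a_4 = (9/880)/(56/3) = 27/49280

r = 1; a_0 = 1; a_1 = 3/5; a_2 = 9/80; a_3 = 9/880; a_4 = 27/49280


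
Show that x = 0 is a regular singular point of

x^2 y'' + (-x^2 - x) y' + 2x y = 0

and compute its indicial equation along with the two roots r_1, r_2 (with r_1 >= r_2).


Divide by x^2 to reach normal form y'' + P_1(x) y' + P_2(x) y = 0 with P_1(x) = -1 - 1/x and P_2(x) = 2/x.
x = 0 is a singular point because the y'-coefficient -1 - 1/x has a pole at x = 0 and the y-coefficient 2/x has a pole at x = 0.
It is a regular singular point because x P_1(x) = p(x) = -x - 1 and x^2 P_2(x) = q(x) = 2x are polynomials, hence analytic at x = 0.
p(0) = -1,  q(0) = 0.
Indicial equation: r(r-1) + p(0) r + q(0) = 0, i.e. r^2 + (p(0) - 1) r + q(0) = 0, i.e. r^2 - 2 r = 0.
Discriminant: (-2)^2 - 4(0) = 4, so r = (2 ± 2)/2.
Solving: r_1 = 2, r_2 = 0.

indicial: r^2 - 2 r = 0; roots r_1 = 2, r_2 = 0


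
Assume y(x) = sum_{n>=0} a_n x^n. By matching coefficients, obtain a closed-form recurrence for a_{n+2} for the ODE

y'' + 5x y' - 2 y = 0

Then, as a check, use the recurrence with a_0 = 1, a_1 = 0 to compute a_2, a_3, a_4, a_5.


Substitute y = sum_n a_n x^n.
y''(x) has coefficient (n+2)(n+1) a_{n+2} at x^n;
5 x y'(x) has coefficient 5 n a_n at x^n (shift);
-2 y(x) has coefficient -2 a_n at x^n.
Matching x^n: (n+2)(n+1) a_{n+2} + (5n - 2) a_n = 0.
Thus a_{n+2} = (-5n + 2) / ((n+1)(n+2)) * a_n.

Check with a_0 = 1, a_1 = 0 (apply the recurrence for n = 0, 1, 2, 3): a_0 = 1, a_1 = 0, a_2 = 1, a_3 = 0, a_4 = -2/3, a_5 = 0.

a_(n+2) = (-5n + 2) / ((n+1)(n+2)) * a_n; check: a_0 = 1, a_1 = 0, a_2 = 1, a_3 = 0, a_4 = -2/3, a_5 = 0


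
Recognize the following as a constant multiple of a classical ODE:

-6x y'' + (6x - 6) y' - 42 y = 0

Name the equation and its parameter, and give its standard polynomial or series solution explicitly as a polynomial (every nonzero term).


All three coefficients share the factor -6; dividing through by -6 gives  x y'' + (1 - x) y' + 7 y = 0.
This matches the Laguerre equation x y'' + (1 - x) y' + n y = 0 with n = 7; the polynomial solution is L_7(x).
With y = sum_k a_k x^k, matching x^k gives (k+1)k a_{k+1} + (k+1) a_{k+1} - k a_k + n a_k = 0, i.e. (k+1)^2 a_{k+1} = (k - n) a_k = (k - 7) a_k. The right side vanishes at k = 7, so the series terminates at degree 7.
Standard normalization L_n(0) = 1 gives a_0 = 1. Work upward with a_{k+1} = (k - 7) a_k / (k+1)^2:
  a_1 = (0 - 7)(1) / 1^2 = -7/1 = -7
  a_2 = (1 - 7)(-7) / 2^2 = 42/4 = 21/2
  a_3 = (2 - 7)(21/2) / 3^2 = (-105/2)/9 = -35/6
  a_4 = (3 - 7)(-35/6) / 4^2 = (70/3)/16 = 35/24
  a_5 = (4 - 7)(35/24) / 5^2 = (-35/8)/25 = -7/40
  a_6 = (5 - 7)(-7/40) / 6^2 = (7/20)/36 = 7/720
  a_7 = (6 - 7)(7/720) / 7^2 = (-7/720)/49 = -1/5040
Hence L_7(x) = -x^7/5040 + 7 x^6/720 - 7 x^5/40 + 35 x^4/24 - 35 x^3/6 + 21 x^2/2 - 7 x + 1.

L_7(x); series = -x^7/5040 + 7 x^6/720 - 7 x^5/40 + 35 x^4/24 - 35 x^3/6 + 21 x^2/2 - 7 x + 1


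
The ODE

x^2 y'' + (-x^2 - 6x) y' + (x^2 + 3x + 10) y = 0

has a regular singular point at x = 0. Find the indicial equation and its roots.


Divide by x^2 to reach normal form y'' + P_1(x) y' + P_2(x) y = 0 with P_1(x) = -1 - 6/x and P_2(x) = 1 + 3/x + 10/x^2.
x = 0 is a singular point because the y'-coefficient -1 - 6/x has a pole at x = 0 and the y-coefficient 1 + 3/x + 10/x^2 has a pole at x = 0.
It is a regular singular point because x P_1(x) = p(x) = -x - 6 and x^2 P_2(x) = q(x) = x^2 + 3x + 10 are polynomials, hence analytic at x = 0.
p(0) = -6,  q(0) = 10.
Indicial equation: r(r-1) + p(0) r + q(0) = 0, i.e. r^2 + (p(0) - 1) r + q(0) = 0, i.e. r^2 - 7 r + 10 = 0.
Discriminant: (-7)^2 - 4(10) = 9, so r = (7 ± 3)/2.
Solving: r_1 = 5, r_2 = 2.

indicial: r^2 - 7 r + 10 = 0; roots r_1 = 5, r_2 = 2


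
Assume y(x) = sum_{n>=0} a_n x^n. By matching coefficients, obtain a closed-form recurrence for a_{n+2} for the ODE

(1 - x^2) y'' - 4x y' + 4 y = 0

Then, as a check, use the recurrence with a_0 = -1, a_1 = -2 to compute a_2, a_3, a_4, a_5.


Substitute y = sum_n a_n x^n.
(1 - 1 x^2) y'' contributes (n+2)(n+1) a_{n+2} - n(n-1) a_n at x^n.
-4 x y'(x) contributes -4 n a_n at x^n.
4 y(x) contributes 4 a_n at x^n.
Matching x^n: (n+2)(n+1) a_{n+2} + (-n(n-1) - 4 n + 4) a_n = 0.
Thus a_{n+2} = (n(n-1) + 4 n - 4) / ((n+1)(n+2)) * a_n.

Check with a_0 = -1, a_1 = -2 (apply the recurrence for n = 0, 1, 2, 3): a_0 = -1, a_1 = -2, a_2 = 2, a_3 = 0, a_4 = 1, a_5 = 0.

a_(n+2) = (n(n-1) + 4 n - 4) / ((n+1)(n+2)) * a_n; check: a_0 = -1, a_1 = -2, a_2 = 2, a_3 = 0, a_4 = 1, a_5 = 0


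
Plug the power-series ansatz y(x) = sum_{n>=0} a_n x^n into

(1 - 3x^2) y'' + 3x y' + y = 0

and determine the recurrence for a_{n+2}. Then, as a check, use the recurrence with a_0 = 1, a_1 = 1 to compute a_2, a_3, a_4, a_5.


Substitute y = sum_n a_n x^n.
(1 - 3 x^2) y'' contributes (n+2)(n+1) a_{n+2} - 3 n(n-1) a_n at x^n.
3 x y'(x) contributes 3 n a_n at x^n.
y(x) contributes 1 a_n at x^n.
Matching x^n: (n+2)(n+1) a_{n+2} + (-3 n(n-1) + 3 n + 1) a_n = 0.
Thus a_{n+2} = (3 n(n-1) - 3 n - 1) / ((n+1)(n+2)) * a_n.

Check with a_0 = 1, a_1 = 1 (apply the recurrence for n = 0, 1, 2, 3): a_0 = 1, a_1 = 1, a_2 = -1/2, a_3 = -2/3, a_4 = 1/24, a_5 = -4/15.

a_(n+2) = (3 n(n-1) - 3 n - 1) / ((n+1)(n+2)) * a_n; check: a_0 = 1, a_1 = 1, a_2 = -1/2, a_3 = -2/3, a_4 = 1/24, a_5 = -4/15


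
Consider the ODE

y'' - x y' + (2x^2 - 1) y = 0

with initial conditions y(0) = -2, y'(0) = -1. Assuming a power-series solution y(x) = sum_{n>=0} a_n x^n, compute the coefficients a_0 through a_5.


Ansatz: y(x) = sum_{n>=0} a_n x^n, so y'(x) = sum_{n>=1} n a_n x^(n-1) and y''(x) = sum_{n>=2} n(n-1) a_n x^(n-2).
Substitute into P(x) y'' + Q(x) y' + R(x) y = 0 with P(x) = 1, Q(x) = -x, R(x) = 2x^2 - 1, and match powers of x.
Initial conditions: a_0 = -2, a_1 = -1.
Setting the coefficient of each power of x to zero and solving order by order (substituting the coefficients already found):
  x^0: 2 a_2 - a_0 = 0  ->  2 a_2 = a_0 = -2  ->  a_2 = -1
  x^1: 6 a_3 - 2 a_1 = 0  ->  6 a_3 = 2 a_1 = -2  ->  a_3 = -1/3
  x^2: 12 a_4 - 3 a_2 + 2 a_0 = 0  ->  12 a_4 = 3 a_2 - 2 a_0 = 1  ->  a_4 = 1/12
  x^3: 20 a_5 - 4 a_3 + 2 a_1 = 0  ->  20 a_5 = 4 a_3 - 2 a_1 = 2/3  ->  a_5 = 1/30
Truncated series: y(x) = -2 - x - x^2 - (1/3) x^3 + (1/12) x^4 + (1/30) x^5 + O(x^6).

a_0 = -2; a_1 = -1; a_2 = -1; a_3 = -1/3; a_4 = 1/12; a_5 = 1/30


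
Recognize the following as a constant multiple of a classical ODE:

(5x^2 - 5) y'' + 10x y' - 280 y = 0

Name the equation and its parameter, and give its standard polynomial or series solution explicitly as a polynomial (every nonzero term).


All three coefficients share the factor -5; dividing through by -5 gives  (1 - x^2) y'' - 2x y' + 56 y = 0.
This matches the Legendre equation (1 - x^2) y'' - 2x y' + n(n+1) y = 0 (note the -2x y' term) with n(n+1) = 56, so n = 7; the polynomial solution is P_7(x).
With y = sum_k a_k x^k, matching x^k gives (k+2)(k+1) a_{k+2} = [k(k+1) - n(n+1)] a_k = (k - 7)(k + 8) a_k. The right side vanishes at k = 7, so the series with the parity of 7 terminates at degree 7.
Standard normalization (P_n(1) = 1): leading coefficient (2n)!/(2^n (n!)^2) = 87178291200/(128*25401600) = 429/16, so a_7 = 429/16. Work downward with a_k = (k+1)(k+2) a_{k+2} / ((k - 7)(k + 8)):
  a_5 = (6)(7)(429/16) / ((5 - 7)(5 + 8)) = (9009/8)/(-26) = -693/16
  a_3 = (4)(5)(-693/16) / ((3 - 7)(3 + 8)) = (-3465/4)/(-44) = 315/16
  a_1 = (2)(3)(315/16) / ((1 - 7)(1 + 8)) = (945/8)/(-54) = -35/16
Hence P_7(x) = 429 x^7/16 - 693 x^5/16 + 315 x^3/16 - 35 x/16.

P_7(x); series = 429 x^7/16 - 693 x^5/16 + 315 x^3/16 - 35 x/16


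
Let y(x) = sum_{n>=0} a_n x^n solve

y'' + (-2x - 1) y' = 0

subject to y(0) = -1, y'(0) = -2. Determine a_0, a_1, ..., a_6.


Ansatz: y(x) = sum_{n>=0} a_n x^n, so y'(x) = sum_{n>=1} n a_n x^(n-1) and y''(x) = sum_{n>=2} n(n-1) a_n x^(n-2).
Substitute into P(x) y'' + Q(x) y' + R(x) y = 0 with P(x) = 1, Q(x) = -2x - 1, R(x) = 0, and match powers of x.
Initial conditions: a_0 = -1, a_1 = -2.
Setting the coefficient of each power of x to zero and solving order by order (substituting the coefficients already found):
  x^0: 2 a_2 - a_1 = 0  ->  2 a_2 = a_1 = -2  ->  a_2 = -1
  x^1: 6 a_3 - 2 a_2 - 2 a_1 = 0  ->  6 a_3 = 2 a_2 + 2 a_1 = -6  ->  a_3 = -1
  x^2: 12 a_4 - 3 a_3 - 4 a_2 = 0  ->  12 a_4 = 3 a_3 + 4 a_2 = -7  ->  a_4 = -7/12
  x^3: 20 a_5 - 4 a_4 - 6 a_3 = 0  ->  20 a_5 = 4 a_4 + 6 a_3 = -25/3  ->  a_5 = -5/12
  x^4: 30 a_6 - 5 a_5 - 8 a_4 = 0  ->  30 a_6 = 5 a_5 + 8 a_4 = -27/4  ->  a_6 = -9/40
Truncated series: y(x) = -1 - 2 x - x^2 - x^3 - (7/12) x^4 - (5/12) x^5 - (9/40) x^6 + O(x^7).

a_0 = -1; a_1 = -2; a_2 = -1; a_3 = -1; a_4 = -7/12; a_5 = -5/12; a_6 = -9/40


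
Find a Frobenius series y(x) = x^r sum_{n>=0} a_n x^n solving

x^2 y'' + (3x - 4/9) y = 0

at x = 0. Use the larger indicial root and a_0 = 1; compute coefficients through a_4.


Write in Frobenius form y'' + (p(x)/x) y' + (q(x)/x^2) y = 0:
  p(x) = 0,  q(x) = 3x - 4/9.
Indicial equation: r(r-1) + (0) r + (-4/9) = 0 -> roots r_1 = 4/3, r_2 = -1/3.
Take r = r_1 = 4/3. Let y(x) = x^r sum_{n>=0} a_n x^n with a_0 = 1.
Substitute y = x^r sum a_n x^n and match x^{r+n}. The recurrence is
  D(n) a_n + 3 a_{n-1} = 0,  where D(n) = (r+n)(r+n-1) + (0)(r+n) + (-4/9).
  a_n = -3 / D(n) * a_{n-1}.
Since the indicial polynomial factors as (r - r_1)(r - r_2), D(n) = (r_1 + n - r_1)(r_1 + n - r_2) = n(n + 5/3).
Evaluating step by step (a_0 = 1):
  n = 1: D(1) = 1(1 + 5/3) = 8/3; numerator = -3(1) = -3; a_1 = (-3)/(8/3) = -9/8
  n = 2: D(2) = 2(2 + 5/3) = 22/3; numerator = -3(-9/8) = 27/8; a_2 = (27/8)/(22/3) = 81/176
  n = 3: D(3) = 3(3 + 5/3) = 14; numerator = -3(81/176) = -243/176; a_3 = (-243/176)/(14) = -243/2464
  n = 4: D(4) = 4(4 + 5/3) = 68/3; numerator = -3(-243/2464) = 729/2464; a_4 = (729/2464)/(68/3) = 2187/167552

r = 4/3; a_0 = 1; a_1 = -9/8; a_2 = 81/176; a_3 = -243/2464; a_4 = 2187/167552


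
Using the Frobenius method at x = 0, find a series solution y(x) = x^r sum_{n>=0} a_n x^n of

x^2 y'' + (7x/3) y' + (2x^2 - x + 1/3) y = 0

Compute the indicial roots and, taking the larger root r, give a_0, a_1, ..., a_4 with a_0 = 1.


Write in Frobenius form y'' + (p(x)/x) y' + (q(x)/x^2) y = 0:
  p(x) = 7/3,  q(x) = 2x^2 - x + 1/3.
Indicial equation: r(r-1) + (7/3) r + (1/3) = 0 -> roots r_1 = -1/3, r_2 = -1.
Take r = r_1 = -1/3. Let y(x) = x^r sum_{n>=0} a_n x^n with a_0 = 1.
Substitute y = x^r sum a_n x^n and match x^{r+n}. The recurrence is
  D(n) a_n - 1 a_{n-1} + 2 a_{n-2} = 0,  where D(n) = (r+n)(r+n-1) + (7/3)(r+n) + (1/3).
  a_n = [1 a_{n-1} - 2 a_{n-2}] / D(n).
Since the indicial polynomial factors as (r - r_1)(r - r_2), D(n) = (r_1 + n - r_1)(r_1 + n - r_2) = n(n + 2/3).
Evaluating step by step (a_0 = 1):
  n = 1: D(1) = 1(1 + 2/3) = 5/3; numerator = 1(1) = 1; a_1 = (1)/(5/3) = 3/5
  n = 2: D(2) = 2(2 + 2/3) = 16/3; numerator = 1(3/5) - 2(1) = -7/5; a_2 = (-7/5)/(16/3) = -21/80
  n = 3: D(3) = 3(3 + 2/3) = 11; numerator = 1(-21/80) - 2(3/5) = -117/80; a_3 = (-117/80)/(11) = -117/880
  n = 4: D(4) = 4(4 + 2/3) = 56/3; numerator = 1(-117/880) - 2(-21/80) = 69/176; a_4 = (69/176)/(56/3) = 207/9856

r = -1/3; a_0 = 1; a_1 = 3/5; a_2 = -21/80; a_3 = -117/880; a_4 = 207/9856


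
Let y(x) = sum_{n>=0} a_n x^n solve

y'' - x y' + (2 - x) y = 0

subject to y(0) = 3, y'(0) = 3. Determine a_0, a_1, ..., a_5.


Ansatz: y(x) = sum_{n>=0} a_n x^n, so y'(x) = sum_{n>=1} n a_n x^(n-1) and y''(x) = sum_{n>=2} n(n-1) a_n x^(n-2).
Substitute into P(x) y'' + Q(x) y' + R(x) y = 0 with P(x) = 1, Q(x) = -x, R(x) = 2 - x, and match powers of x.
Initial conditions: a_0 = 3, a_1 = 3.
Setting the coefficient of each power of x to zero and solving order by order (substituting the coefficients already found):
  x^0: 2 a_2 + 2 a_0 = 0  ->  2 a_2 = -2 a_0 = -6  ->  a_2 = -3
  x^1: 6 a_3 + a_1 - a_0 = 0  ->  6 a_3 = -a_1 + a_0 = 0  ->  a_3 = 0
  x^2: 12 a_4 - a_1 = 0  ->  12 a_4 = a_1 = 3  ->  a_4 = 1/4
  x^3: 20 a_5 - a_3 - a_2 = 0  ->  20 a_5 = a_3 + a_2 = -3  ->  a_5 = -3/20
Truncated series: y(x) = 3 + 3 x - 3 x^2 + (1/4) x^4 - (3/20) x^5 + O(x^6).

a_0 = 3; a_1 = 3; a_2 = -3; a_3 = 0; a_4 = 1/4; a_5 = -3/20


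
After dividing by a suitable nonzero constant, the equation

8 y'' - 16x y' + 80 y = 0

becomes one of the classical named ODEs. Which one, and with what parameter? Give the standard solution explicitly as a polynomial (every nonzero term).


All three coefficients share the factor 8; dividing through by 8 gives  y'' - 2x y' + 10 y = 0.
This matches the Hermite equation y'' - 2x y' + 2n y = 0 with 2n = 10, so n = 5; the polynomial solution is H_5(x).
With y = sum_k a_k x^k, matching x^k gives (k+2)(k+1) a_{k+2} = 2(k - n) a_k = 2(k - 5) a_k. The right side vanishes at k = 5, so the series with the parity of 5 terminates at degree 5.
Standard normalization: leading coefficient of H_n is 2^n, so a_5 = 2^5 = 32. Work downward with a_k = (k+1)(k+2) a_{k+2} / (2(k - n)):
  a_3 = (4)(5)(32) / (2(3 - 5)) = 640/(-4) = -160
  a_1 = (2)(3)(-160) / (2(1 - 5)) = -960/(-8) = 120
Hence H_5(x) = 32 x^5 - 160 x^3 + 120 x.

H_5(x); series = 32 x^5 - 160 x^3 + 120 x


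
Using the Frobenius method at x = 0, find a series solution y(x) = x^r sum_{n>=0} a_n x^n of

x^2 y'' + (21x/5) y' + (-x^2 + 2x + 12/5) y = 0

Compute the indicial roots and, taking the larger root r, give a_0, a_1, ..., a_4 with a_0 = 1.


Write in Frobenius form y'' + (p(x)/x) y' + (q(x)/x^2) y = 0:
  p(x) = 21/5,  q(x) = -x^2 + 2x + 12/5.
Indicial equation: r(r-1) + (21/5) r + (12/5) = 0 -> roots r_1 = -6/5, r_2 = -2.
Take r = r_1 = -6/5. Let y(x) = x^r sum_{n>=0} a_n x^n with a_0 = 1.
Substitute y = x^r sum a_n x^n and match x^{r+n}. The recurrence is
  D(n) a_n + 2 a_{n-1} - 1 a_{n-2} = 0,  where D(n) = (r+n)(r+n-1) + (21/5)(r+n) + (12/5).
  a_n = [-2 a_{n-1} + 1 a_{n-2}] / D(n).
Since the indicial polynomial factors as (r - r_1)(r - r_2), D(n) = (r_1 + n - r_1)(r_1 + n - r_2) = n(n + 4/5).
Evaluating step by step (a_0 = 1):
  n = 1: D(1) = 1(1 + 4/5) = 9/5; numerator = -2(1) = -2; a_1 = (-2)/(9/5) = -10/9
  n = 2: D(2) = 2(2 + 4/5) = 28/5; numerator = -2(-10/9) + 1(1) = 29/9; a_2 = (29/9)/(28/5) = 145/252
  n = 3: D(3) = 3(3 + 4/5) = 57/5; numerator = -2(145/252) + 1(-10/9) = -95/42; a_3 = (-95/42)/(57/5) = -25/126
  n = 4: D(4) = 4(4 + 4/5) = 96/5; numerator = -2(-25/126) + 1(145/252) = 35/36; a_4 = (35/36)/(96/5) = 175/3456

r = -6/5; a_0 = 1; a_1 = -10/9; a_2 = 145/252; a_3 = -25/126; a_4 = 175/3456


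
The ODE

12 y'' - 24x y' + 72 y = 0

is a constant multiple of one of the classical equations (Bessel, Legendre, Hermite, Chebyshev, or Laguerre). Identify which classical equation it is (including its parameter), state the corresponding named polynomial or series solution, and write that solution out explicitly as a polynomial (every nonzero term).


All three coefficients share the factor 12; dividing through by 12 gives  y'' - 2x y' + 6 y = 0.
This matches the Hermite equation y'' - 2x y' + 2n y = 0 with 2n = 6, so n = 3; the polynomial solution is H_3(x).
With y = sum_k a_k x^k, matching x^k gives (k+2)(k+1) a_{k+2} = 2(k - n) a_k = 2(k - 3) a_k. The right side vanishes at k = 3, so the series with the parity of 3 terminates at degree 3.
Standard normalization: leading coefficient of H_n is 2^n, so a_3 = 2^3 = 8. Work downward with a_k = (k+1)(k+2) a_{k+2} / (2(k - n)):
  a_1 = (2)(3)(8) / (2(1 - 3)) = 48/(-4) = -12
Hence H_3(x) = 8 x^3 - 12 x.

H_3(x); series = 8 x^3 - 12 x


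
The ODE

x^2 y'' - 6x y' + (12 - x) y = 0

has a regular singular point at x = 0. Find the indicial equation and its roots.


Divide by x^2 to reach normal form y'' + P_1(x) y' + P_2(x) y = 0 with P_1(x) = -6/x and P_2(x) = -1/x + 12/x^2.
x = 0 is a singular point because the y'-coefficient -6/x has a pole at x = 0 and the y-coefficient -1/x + 12/x^2 has a pole at x = 0.
It is a regular singular point because x P_1(x) = p(x) = -6 and x^2 P_2(x) = q(x) = 12 - x are polynomials, hence analytic at x = 0.
p(0) = -6,  q(0) = 12.
Indicial equation: r(r-1) + p(0) r + q(0) = 0, i.e. r^2 + (p(0) - 1) r + q(0) = 0, i.e. r^2 - 7 r + 12 = 0.
Discriminant: (-7)^2 - 4(12) = 1, so r = (7 ± 1)/2.
Solving: r_1 = 4, r_2 = 3.

indicial: r^2 - 7 r + 12 = 0; roots r_1 = 4, r_2 = 3


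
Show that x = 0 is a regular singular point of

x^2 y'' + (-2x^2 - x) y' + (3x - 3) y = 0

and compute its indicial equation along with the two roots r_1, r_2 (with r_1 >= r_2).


Divide by x^2 to reach normal form y'' + P_1(x) y' + P_2(x) y = 0 with P_1(x) = -2 - 1/x and P_2(x) = 3/x - 3/x^2.
x = 0 is a singular point because the y'-coefficient -2 - 1/x has a pole at x = 0 and the y-coefficient 3/x - 3/x^2 has a pole at x = 0.
It is a regular singular point because x P_1(x) = p(x) = -2x - 1 and x^2 P_2(x) = q(x) = 3x - 3 are polynomials, hence analytic at x = 0.
p(0) = -1,  q(0) = -3.
Indicial equation: r(r-1) + p(0) r + q(0) = 0, i.e. r^2 + (p(0) - 1) r + q(0) = 0, i.e. r^2 - 2 r - 3 = 0.
Discriminant: (-2)^2 - 4(-3) = 16, so r = (2 ± 4)/2.
Solving: r_1 = 3, r_2 = -1.

indicial: r^2 - 2 r - 3 = 0; roots r_1 = 3, r_2 = -1


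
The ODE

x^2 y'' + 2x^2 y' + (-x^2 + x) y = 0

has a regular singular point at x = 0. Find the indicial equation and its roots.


Divide by x^2 to reach normal form y'' + P_1(x) y' + P_2(x) y = 0 with P_1(x) = 2 and P_2(x) = -1 + 1/x.
x = 0 is a singular point because the y-coefficient -1 + 1/x has a pole at x = 0.
It is a regular singular point because x P_1(x) = p(x) = 2x and x^2 P_2(x) = q(x) = -x^2 + x are polynomials, hence analytic at x = 0.
p(0) = 0,  q(0) = 0.
Indicial equation: r(r-1) + p(0) r + q(0) = 0, i.e. r^2 + (p(0) - 1) r + q(0) = 0, i.e. r^2 - 1 r = 0.
Discriminant: (-1)^2 - 4(0) = 1, so r = (1 ± 1)/2.
Solving: r_1 = 1, r_2 = 0.

indicial: r^2 - 1 r = 0; roots r_1 = 1, r_2 = 0


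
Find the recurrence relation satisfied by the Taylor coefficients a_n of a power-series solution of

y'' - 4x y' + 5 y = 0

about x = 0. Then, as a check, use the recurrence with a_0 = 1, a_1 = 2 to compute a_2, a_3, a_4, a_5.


Substitute y = sum_n a_n x^n.
y''(x) has coefficient (n+2)(n+1) a_{n+2} at x^n;
-4 x y'(x) has coefficient -4 n a_n at x^n (shift);
5 y(x) has coefficient 5 a_n at x^n.
Matching x^n: (n+2)(n+1) a_{n+2} + (-4n + 5) a_n = 0.
Thus a_{n+2} = (4n - 5) / ((n+1)(n+2)) * a_n.

Check with a_0 = 1, a_1 = 2 (apply the recurrence for n = 0, 1, 2, 3): a_0 = 1, a_1 = 2, a_2 = -5/2, a_3 = -1/3, a_4 = -5/8, a_5 = -7/60.

a_(n+2) = (4n - 5) / ((n+1)(n+2)) * a_n; check: a_0 = 1, a_1 = 2, a_2 = -5/2, a_3 = -1/3, a_4 = -5/8, a_5 = -7/60


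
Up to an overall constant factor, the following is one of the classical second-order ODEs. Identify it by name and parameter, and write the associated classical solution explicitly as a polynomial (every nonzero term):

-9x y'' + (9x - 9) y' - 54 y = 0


All three coefficients share the factor -9; dividing through by -9 gives  x y'' + (1 - x) y' + 6 y = 0.
This matches the Laguerre equation x y'' + (1 - x) y' + n y = 0 with n = 6; the polynomial solution is L_6(x).
With y = sum_k a_k x^k, matching x^k gives (k+1)k a_{k+1} + (k+1) a_{k+1} - k a_k + n a_k = 0, i.e. (k+1)^2 a_{k+1} = (k - n) a_k = (k - 6) a_k. The right side vanishes at k = 6, so the series terminates at degree 6.
Standard normalization L_n(0) = 1 gives a_0 = 1. Work upward with a_{k+1} = (k - 6) a_k / (k+1)^2:
  a_1 = (0 - 6)(1) / 1^2 = -6/1 = -6
  a_2 = (1 - 6)(-6) / 2^2 = 30/4 = 15/2
  a_3 = (2 - 6)(15/2) / 3^2 = -30/9 = -10/3
  a_4 = (3 - 6)(-10/3) / 4^2 = 10/16 = 5/8
  a_5 = (4 - 6)(5/8) / 5^2 = (-5/4)/25 = -1/20
  a_6 = (5 - 6)(-1/20) / 6^2 = (1/20)/36 = 1/720
Hence L_6(x) = x^6/720 - x^5/20 + 5 x^4/8 - 10 x^3/3 + 15 x^2/2 - 6 x + 1.

L_6(x); series = x^6/720 - x^5/20 + 5 x^4/8 - 10 x^3/3 + 15 x^2/2 - 6 x + 1


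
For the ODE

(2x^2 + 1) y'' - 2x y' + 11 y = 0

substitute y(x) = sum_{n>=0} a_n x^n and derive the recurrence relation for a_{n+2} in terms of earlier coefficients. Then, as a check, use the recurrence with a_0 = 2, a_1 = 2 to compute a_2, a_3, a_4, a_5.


Substitute y = sum_n a_n x^n.
(1 + 2 x^2) y'' contributes (n+2)(n+1) a_{n+2} + 2 n(n-1) a_n at x^n.
-2 x y'(x) contributes -2 n a_n at x^n.
11 y(x) contributes 11 a_n at x^n.
Matching x^n: (n+2)(n+1) a_{n+2} + (2 n(n-1) - 2 n + 11) a_n = 0.
Thus a_{n+2} = (-2 n(n-1) + 2 n - 11) / ((n+1)(n+2)) * a_n.

Check with a_0 = 2, a_1 = 2 (apply the recurrence for n = 0, 1, 2, 3): a_0 = 2, a_1 = 2, a_2 = -11, a_3 = -3, a_4 = 121/12, a_5 = 51/20.

a_(n+2) = (-2 n(n-1) + 2 n - 11) / ((n+1)(n+2)) * a_n; check: a_0 = 2, a_1 = 2, a_2 = -11, a_3 = -3, a_4 = 121/12, a_5 = 51/20


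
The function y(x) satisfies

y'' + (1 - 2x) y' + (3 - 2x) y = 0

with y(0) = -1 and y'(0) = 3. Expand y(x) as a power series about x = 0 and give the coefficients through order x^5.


Ansatz: y(x) = sum_{n>=0} a_n x^n, so y'(x) = sum_{n>=1} n a_n x^(n-1) and y''(x) = sum_{n>=2} n(n-1) a_n x^(n-2).
Substitute into P(x) y'' + Q(x) y' + R(x) y = 0 with P(x) = 1, Q(x) = 1 - 2x, R(x) = 3 - 2x, and match powers of x.
Initial conditions: a_0 = -1, a_1 = 3.
Setting the coefficient of each power of x to zero and solving order by order (substituting the coefficients already found):
  x^0: 2 a_2 + a_1 + 3 a_0 = 0  ->  2 a_2 = -a_1 - 3 a_0 = 0  ->  a_2 = 0
  x^1: 6 a_3 + 2 a_2 + a_1 - 2 a_0 = 0  ->  6 a_3 = -2 a_2 - a_1 + 2 a_0 = -5  ->  a_3 = -5/6
  x^2: 12 a_4 + 3 a_3 - a_2 - 2 a_1 = 0  ->  12 a_4 = -3 a_3 + a_2 + 2 a_1 = 17/2  ->  a_4 = 17/24
  x^3: 20 a_5 + 4 a_4 - 3 a_3 - 2 a_2 = 0  ->  20 a_5 = -4 a_4 + 3 a_3 + 2 a_2 = -16/3  ->  a_5 = -4/15
Truncated series: y(x) = -1 + 3 x - (5/6) x^3 + (17/24) x^4 - (4/15) x^5 + O(x^6).

a_0 = -1; a_1 = 3; a_2 = 0; a_3 = -5/6; a_4 = 17/24; a_5 = -4/15


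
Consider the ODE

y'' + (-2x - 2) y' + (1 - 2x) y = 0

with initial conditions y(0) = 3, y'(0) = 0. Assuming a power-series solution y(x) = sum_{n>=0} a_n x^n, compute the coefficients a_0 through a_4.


Ansatz: y(x) = sum_{n>=0} a_n x^n, so y'(x) = sum_{n>=1} n a_n x^(n-1) and y''(x) = sum_{n>=2} n(n-1) a_n x^(n-2).
Substitute into P(x) y'' + Q(x) y' + R(x) y = 0 with P(x) = 1, Q(x) = -2x - 2, R(x) = 1 - 2x, and match powers of x.
Initial conditions: a_0 = 3, a_1 = 0.
Setting the coefficient of each power of x to zero and solving order by order (substituting the coefficients already found):
  x^0: 2 a_2 - 2 a_1 + a_0 = 0  ->  2 a_2 = 2 a_1 - a_0 = -3  ->  a_2 = -3/2
  x^1: 6 a_3 - 4 a_2 - a_1 - 2 a_0 = 0  ->  6 a_3 = 4 a_2 + a_1 + 2 a_0 = 0  ->  a_3 = 0
  x^2: 12 a_4 - 6 a_3 - 3 a_2 - 2 a_1 = 0  ->  12 a_4 = 6 a_3 + 3 a_2 + 2 a_1 = -9/2  ->  a_4 = -3/8
Truncated series: y(x) = 3 - (3/2) x^2 - (3/8) x^4 + O(x^5).

a_0 = 3; a_1 = 0; a_2 = -3/2; a_3 = 0; a_4 = -3/8


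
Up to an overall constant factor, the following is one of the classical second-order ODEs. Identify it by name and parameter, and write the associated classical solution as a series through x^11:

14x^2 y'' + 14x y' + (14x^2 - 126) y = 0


All three coefficients share the factor 14; dividing through by 14 gives  x^2 y'' + x y' + (x^2 - 9) y = 0.
This matches the Bessel equation x^2 y'' + x y' + (x^2 - nu^2) y = 0 with nu^2 = 9, so nu = 3; the solution bounded at x = 0 is J_3(x).
Frobenius at x = 0: indicial roots ±nu; for r = nu the recurrence k(k + 2nu) c_k = -c_{k-2} gives the standard series J_nu(x) = sum_{k>=0} (-1)^k / (k! (k+nu)!) (x/2)^(2k+nu). Evaluate the first 5 terms:
  k = 0: (-1)^0 / (0! * 3! * 2^3) x^3 = 1/(1*6*8) x^3 = (1/48) x^3
  k = 1: (-1)^1 / (1! * 4! * 2^5) x^5 = -1/(1*24*32) x^5 = (-1/768) x^5
  k = 2: (-1)^2 / (2! * 5! * 2^7) x^7 = 1/(2*120*128) x^7 = (1/30720) x^7
  k = 3: (-1)^3 / (3! * 6! * 2^9) x^9 = -1/(6*720*512) x^9 = (-1/2211840) x^9
  k = 4: (-1)^4 / (4! * 7! * 2^11) x^11 = 1/(24*5040*2048) x^11 = (1/247726080) x^11
Hence J_3(x) = x^11/247726080 - x^9/2211840 + x^7/30720 - x^5/768 + x^3/48 + ....

J_3(x); series = x^11/247726080 - x^9/2211840 + x^7/30720 - x^5/768 + x^3/48


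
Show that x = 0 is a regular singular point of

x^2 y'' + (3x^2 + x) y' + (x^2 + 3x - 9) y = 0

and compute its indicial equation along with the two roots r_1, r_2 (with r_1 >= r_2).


Divide by x^2 to reach normal form y'' + P_1(x) y' + P_2(x) y = 0 with P_1(x) = 3 + 1/x and P_2(x) = 1 + 3/x - 9/x^2.
x = 0 is a singular point because the y'-coefficient 3 + 1/x has a pole at x = 0 and the y-coefficient 1 + 3/x - 9/x^2 has a pole at x = 0.
It is a regular singular point because x P_1(x) = p(x) = 3x + 1 and x^2 P_2(x) = q(x) = x^2 + 3x - 9 are polynomials, hence analytic at x = 0.
p(0) = 1,  q(0) = -9.
Indicial equation: r(r-1) + p(0) r + q(0) = 0, i.e. r^2 + (p(0) - 1) r + q(0) = 0, i.e. r^2 - 9 = 0.
Discriminant: (0)^2 - 4(-9) = 36, so r = (0 ± 6)/2.
Solving: r_1 = 3, r_2 = -3.

indicial: r^2 - 9 = 0; roots r_1 = 3, r_2 = -3


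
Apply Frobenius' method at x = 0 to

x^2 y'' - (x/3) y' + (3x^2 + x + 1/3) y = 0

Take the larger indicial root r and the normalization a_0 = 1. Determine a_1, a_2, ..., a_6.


Write in Frobenius form y'' + (p(x)/x) y' + (q(x)/x^2) y = 0:
  p(x) = -1/3,  q(x) = 3x^2 + x + 1/3.
Indicial equation: r(r-1) + (-1/3) r + (1/3) = 0 -> roots r_1 = 1, r_2 = 1/3.
Take r = r_1 = 1. Let y(x) = x^r sum_{n>=0} a_n x^n with a_0 = 1.
Substitute y = x^r sum a_n x^n and match x^{r+n}. The recurrence is
  D(n) a_n + 1 a_{n-1} + 3 a_{n-2} = 0,  where D(n) = (r+n)(r+n-1) + (-1/3)(r+n) + (1/3).
  a_n = [-1 a_{n-1} - 3 a_{n-2}] / D(n).
Since the indicial polynomial factors as (r - r_1)(r - r_2), D(n) = (r_1 + n - r_1)(r_1 + n - r_2) = n(n + 2/3).
Evaluating step by step (a_0 = 1):
  n = 1: D(1) = 1(1 + 2/3) = 5/3; numerator = -1(1) = -1; a_1 = (-1)/(5/3) = -3/5
  n = 2: D(2) = 2(2 + 2/3) = 16/3; numerator = -1(-3/5) - 3(1) = -12/5; a_2 = (-12/5)/(16/3) = -9/20
  n = 3: D(3) = 3(3 + 2/3) = 11; numerator = -1(-9/20) - 3(-3/5) = 9/4; a_3 = (9/4)/(11) = 9/44
  n = 4: D(4) = 4(4 + 2/3) = 56/3; numerator = -1(9/44) - 3(-9/20) = 63/55; a_4 = (63/55)/(56/3) = 27/440
  n = 5: D(5) = 5(5 + 2/3) = 85/3; numerator = -1(27/440) - 3(9/44) = -27/40; a_5 = (-27/40)/(85/3) = -81/3400
  n = 6: D(6) = 6(6 + 2/3) = 40; numerator = -1(-81/3400) - 3(27/440) = -2997/18700; a_6 = (-2997/18700)/(40) = -2997/748000

r = 1; a_0 = 1; a_1 = -3/5; a_2 = -9/20; a_3 = 9/44; a_4 = 27/440; a_5 = -81/3400; a_6 = -2997/748000


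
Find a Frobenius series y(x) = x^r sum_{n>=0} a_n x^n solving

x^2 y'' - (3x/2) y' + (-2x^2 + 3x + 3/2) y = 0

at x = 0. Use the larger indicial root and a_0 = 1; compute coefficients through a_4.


Write in Frobenius form y'' + (p(x)/x) y' + (q(x)/x^2) y = 0:
  p(x) = -3/2,  q(x) = -2x^2 + 3x + 3/2.
Indicial equation: r(r-1) + (-3/2) r + (3/2) = 0 -> roots r_1 = 3/2, r_2 = 1.
Take r = r_1 = 3/2. Let y(x) = x^r sum_{n>=0} a_n x^n with a_0 = 1.
Substitute y = x^r sum a_n x^n and match x^{r+n}. The recurrence is
  D(n) a_n + 3 a_{n-1} - 2 a_{n-2} = 0,  where D(n) = (r+n)(r+n-1) + (-3/2)(r+n) + (3/2).
  a_n = [-3 a_{n-1} + 2 a_{n-2}] / D(n).
Since the indicial polynomial factors as (r - r_1)(r - r_2), D(n) = (r_1 + n - r_1)(r_1 + n - r_2) = n(n + 1/2).
Evaluating step by step (a_0 = 1):
  n = 1: D(1) = 1(1 + 1/2) = 3/2; numerator = -3(1) = -3; a_1 = (-3)/(3/2) = -2
  n = 2: D(2) = 2(2 + 1/2) = 5; numerator = -3(-2) + 2(1) = 8; a_2 = (8)/(5) = 8/5
  n = 3: D(3) = 3(3 + 1/2) = 21/2; numerator = -3(8/5) + 2(-2) = -44/5; a_3 = (-44/5)/(21/2) = -88/105
  n = 4: D(4) = 4(4 + 1/2) = 18; numerator = -3(-88/105) + 2(8/5) = 40/7; a_4 = (40/7)/(18) = 20/63

r = 3/2; a_0 = 1; a_1 = -2; a_2 = 8/5; a_3 = -88/105; a_4 = 20/63


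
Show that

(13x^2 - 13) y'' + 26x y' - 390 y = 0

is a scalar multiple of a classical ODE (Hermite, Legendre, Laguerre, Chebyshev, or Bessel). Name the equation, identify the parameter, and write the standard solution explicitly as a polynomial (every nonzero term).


All three coefficients share the factor -13; dividing through by -13 gives  (1 - x^2) y'' - 2x y' + 30 y = 0.
This matches the Legendre equation (1 - x^2) y'' - 2x y' + n(n+1) y = 0 (note the -2x y' term) with n(n+1) = 30, so n = 5; the polynomial solution is P_5(x).
With y = sum_k a_k x^k, matching x^k gives (k+2)(k+1) a_{k+2} = [k(k+1) - n(n+1)] a_k = (k - 5)(k + 6) a_k. The right side vanishes at k = 5, so the series with the parity of 5 terminates at degree 5.
Standard normalization (P_n(1) = 1): leading coefficient (2n)!/(2^n (n!)^2) = 3628800/(32*14400) = 63/8, so a_5 = 63/8. Work downward with a_k = (k+1)(k+2) a_{k+2} / ((k - 5)(k + 6)):
  a_3 = (4)(5)(63/8) / ((3 - 5)(3 + 6)) = (315/2)/(-18) = -35/4
  a_1 = (2)(3)(-35/4) / ((1 - 5)(1 + 6)) = (-105/2)/(-28) = 15/8
Hence P_5(x) = 63 x^5/8 - 35 x^3/4 + 15 x/8.

P_5(x); series = 63 x^5/8 - 35 x^3/4 + 15 x/8


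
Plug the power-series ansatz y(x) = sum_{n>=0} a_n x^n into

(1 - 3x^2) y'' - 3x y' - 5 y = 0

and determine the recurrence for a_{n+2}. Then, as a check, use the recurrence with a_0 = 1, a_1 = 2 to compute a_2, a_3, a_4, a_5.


Substitute y = sum_n a_n x^n.
(1 - 3 x^2) y'' contributes (n+2)(n+1) a_{n+2} - 3 n(n-1) a_n at x^n.
-3 x y'(x) contributes -3 n a_n at x^n.
-5 y(x) contributes -5 a_n at x^n.
Matching x^n: (n+2)(n+1) a_{n+2} + (-3 n(n-1) - 3 n - 5) a_n = 0.
Thus a_{n+2} = (3 n(n-1) + 3 n + 5) / ((n+1)(n+2)) * a_n.

Check with a_0 = 1, a_1 = 2 (apply the recurrence for n = 0, 1, 2, 3): a_0 = 1, a_1 = 2, a_2 = 5/2, a_3 = 8/3, a_4 = 85/24, a_5 = 64/15.

a_(n+2) = (3 n(n-1) + 3 n + 5) / ((n+1)(n+2)) * a_n; check: a_0 = 1, a_1 = 2, a_2 = 5/2, a_3 = 8/3, a_4 = 85/24, a_5 = 64/15


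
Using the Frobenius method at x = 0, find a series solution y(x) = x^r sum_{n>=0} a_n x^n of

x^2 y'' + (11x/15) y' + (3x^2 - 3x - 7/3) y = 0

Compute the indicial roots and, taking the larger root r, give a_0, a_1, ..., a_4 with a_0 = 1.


Write in Frobenius form y'' + (p(x)/x) y' + (q(x)/x^2) y = 0:
  p(x) = 11/15,  q(x) = 3x^2 - 3x - 7/3.
Indicial equation: r(r-1) + (11/15) r + (-7/3) = 0 -> roots r_1 = 5/3, r_2 = -7/5.
Take r = r_1 = 5/3. Let y(x) = x^r sum_{n>=0} a_n x^n with a_0 = 1.
Substitute y = x^r sum a_n x^n and match x^{r+n}. The recurrence is
  D(n) a_n - 3 a_{n-1} + 3 a_{n-2} = 0,  where D(n) = (r+n)(r+n-1) + (11/15)(r+n) + (-7/3).
  a_n = [3 a_{n-1} - 3 a_{n-2}] / D(n).
Since the indicial polynomial factors as (r - r_1)(r - r_2), D(n) = (r_1 + n - r_1)(r_1 + n - r_2) = n(n + 46/15).
Evaluating step by step (a_0 = 1):
  n = 1: D(1) = 1(1 + 46/15) = 61/15; numerator = 3(1) = 3; a_1 = (3)/(61/15) = 45/61
  n = 2: D(2) = 2(2 + 46/15) = 152/15; numerator = 3(45/61) - 3(1) = -48/61; a_2 = (-48/61)/(152/15) = -90/1159
  n = 3: D(3) = 3(3 + 46/15) = 91/5; numerator = 3(-90/1159) - 3(45/61) = -2835/1159; a_3 = (-2835/1159)/(91/5) = -2025/15067
  n = 4: D(4) = 4(4 + 46/15) = 424/15; numerator = 3(-2025/15067) - 3(-90/1159) = -135/793; a_4 = (-135/793)/(424/15) = -2025/336232

r = 5/3; a_0 = 1; a_1 = 45/61; a_2 = -90/1159; a_3 = -2025/15067; a_4 = -2025/336232
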